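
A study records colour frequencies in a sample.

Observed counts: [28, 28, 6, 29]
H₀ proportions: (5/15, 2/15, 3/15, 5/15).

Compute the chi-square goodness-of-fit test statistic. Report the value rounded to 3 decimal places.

n = 91; E_i = n·p_i = [30.33, 12.13, 18.20, 30.33]
χ² = (28−30.33)²/30.33 + (28−12.13)²/12.13 + (6−18.20)²/18.20 + (29−30.33)²/30.33 = 29.1648
df = 3

test statistic = 29.165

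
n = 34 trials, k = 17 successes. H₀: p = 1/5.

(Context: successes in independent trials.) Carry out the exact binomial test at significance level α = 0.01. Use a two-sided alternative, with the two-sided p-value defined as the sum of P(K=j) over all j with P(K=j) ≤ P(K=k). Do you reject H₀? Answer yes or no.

reject H₀: yes

Exact binomial: n=34, k=17, p₀=1/5=0.2000
P(X=j) = C(n,j)·p₀^j·(1−p₀)^(n−j); p = Σ P(X=j) over j with P(X=j) ≤ P(X=17)
p-value (two-sided) = 0.00009
At α=0.01: p < α → reject H₀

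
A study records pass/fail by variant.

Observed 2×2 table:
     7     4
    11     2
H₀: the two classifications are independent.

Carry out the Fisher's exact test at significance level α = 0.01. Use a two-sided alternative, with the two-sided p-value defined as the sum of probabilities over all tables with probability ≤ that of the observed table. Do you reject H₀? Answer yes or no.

Margins: r₁=11, r₂=13, c₁=18, c₂=6, n=24
p_obs = C(11,7)·C(13,11)/C(24,18); sum pmf over tables with pmf ≤ p_obs
p-value (two-sided) = 0.35722
At α=0.01: p ≥ α → fail to reject H₀

reject H₀: no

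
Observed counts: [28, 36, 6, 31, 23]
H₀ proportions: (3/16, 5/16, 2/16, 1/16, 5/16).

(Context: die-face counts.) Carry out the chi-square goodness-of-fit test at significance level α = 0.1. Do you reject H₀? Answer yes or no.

n = 124; E_i = n·p_i = [23.25, 38.75, 15.50, 7.75, 38.75]
χ² = (28−23.25)²/23.25 + (36−38.75)²/38.75 + (6−15.50)²/15.50 + (31−7.75)²/7.75 + (23−38.75)²/38.75 = 83.1398
df = 4
p-value (upper-tail) = 0.00000
At α=0.1: p < α → reject H₀

reject H₀: yes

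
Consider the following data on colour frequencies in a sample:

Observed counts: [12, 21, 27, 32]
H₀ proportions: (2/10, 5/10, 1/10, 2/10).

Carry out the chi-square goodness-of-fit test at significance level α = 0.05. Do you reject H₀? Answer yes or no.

n = 92; E_i = n·p_i = [18.40, 46.00, 9.20, 18.40]
χ² = (12−18.40)²/18.40 + (21−46.00)²/46.00 + (27−9.20)²/9.20 + (32−18.40)²/18.40 = 60.3043
df = 3
p-value (upper-tail) = 0.00000
At α=0.05: p < α → reject H₀

reject H₀: yes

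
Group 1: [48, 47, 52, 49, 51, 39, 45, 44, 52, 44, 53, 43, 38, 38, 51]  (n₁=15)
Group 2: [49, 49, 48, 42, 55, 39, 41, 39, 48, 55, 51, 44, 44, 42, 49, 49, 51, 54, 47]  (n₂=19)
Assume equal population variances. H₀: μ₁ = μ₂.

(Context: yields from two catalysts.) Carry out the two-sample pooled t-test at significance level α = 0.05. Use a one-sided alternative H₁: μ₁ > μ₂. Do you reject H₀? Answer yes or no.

reject H₀: no

x̄₁=46.267, s₁=5.203, n₁=15
x̄₂=47.158, s₂=5.047, n₂=19
s_p² = [14·5.203² + 18·5.047²]/32 = 26.1706
SE = √(s_p²·(1/15+1/19)) = 1.7669
t = (46.267−47.158)/1.7669 = -0.5044
df = 32
p-value (one-sided, H₁ greater) = 0.69128
At α=0.05: p ≥ α → fail to reject H₀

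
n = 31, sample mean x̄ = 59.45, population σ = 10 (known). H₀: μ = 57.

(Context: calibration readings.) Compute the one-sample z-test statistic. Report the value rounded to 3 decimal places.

SE = σ/√n = 10/√31 = 1.7961
z = (x̄−μ₀)/SE = (59.45−57)/1.7961 = 1.3641

test statistic = 1.364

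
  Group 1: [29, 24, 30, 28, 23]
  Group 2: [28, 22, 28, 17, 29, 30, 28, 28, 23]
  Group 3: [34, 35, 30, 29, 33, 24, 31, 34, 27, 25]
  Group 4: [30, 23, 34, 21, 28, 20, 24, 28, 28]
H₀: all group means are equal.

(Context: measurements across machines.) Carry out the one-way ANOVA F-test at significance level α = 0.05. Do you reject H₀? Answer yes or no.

Group means [26.80, 25.89, 30.20, 26.22], grand mean 27.424
SSB = Σnᵢ(x̄ᵢ−x̄)² = 113.216; SSW = ΣΣ(x−x̄ᵢ)² = 488.844
MSB = 113.216/3 = 37.7387; MSW = 488.844/29 = 16.8567
F = MSB/MSW = 2.2388
df = (3, 29)
p-value (upper-tail) = 0.10490
At α=0.05: p ≥ α → fail to reject H₀

reject H₀: no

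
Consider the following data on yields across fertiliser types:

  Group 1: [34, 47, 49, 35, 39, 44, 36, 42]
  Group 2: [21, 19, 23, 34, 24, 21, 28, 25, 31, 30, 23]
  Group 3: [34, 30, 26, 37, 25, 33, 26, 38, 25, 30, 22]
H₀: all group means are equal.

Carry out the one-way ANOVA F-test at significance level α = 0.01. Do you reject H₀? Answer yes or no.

Group means [40.75, 25.36, 29.64], grand mean 31.033
SSB = Σnᵢ(x̄ᵢ−x̄)² = 1130.376; SSW = ΣΣ(x−x̄ᵢ)² = 732.591
MSB = 1130.376/2 = 565.1879; MSW = 732.591/27 = 27.1330
F = MSB/MSW = 20.8303
df = (2, 27)
p-value (upper-tail) = 0.00000
At α=0.01: p < α → reject H₀

reject H₀: yes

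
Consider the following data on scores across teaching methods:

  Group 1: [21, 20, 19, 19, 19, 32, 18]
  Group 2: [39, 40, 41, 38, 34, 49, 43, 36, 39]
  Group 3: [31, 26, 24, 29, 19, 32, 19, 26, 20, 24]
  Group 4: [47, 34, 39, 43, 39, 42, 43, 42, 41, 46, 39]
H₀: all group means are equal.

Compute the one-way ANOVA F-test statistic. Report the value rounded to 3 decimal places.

Group means [21.14, 39.89, 25.00, 41.36], grand mean 32.757
SSB = Σnᵢ(x̄ᵢ−x̄)² = 2818.519; SSW = ΣΣ(x−x̄ᵢ)² = 624.291
MSB = 2818.519/3 = 939.5064; MSW = 624.291/33 = 18.9179
F = MSB/MSW = 49.6622
df = (3, 33)

test statistic = 49.662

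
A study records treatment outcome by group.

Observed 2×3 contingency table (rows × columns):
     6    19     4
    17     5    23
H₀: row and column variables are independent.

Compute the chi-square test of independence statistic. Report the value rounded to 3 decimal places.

test statistic = 24.483

Row totals [29, 45], col totals [23, 24, 27], n=74
χ² = (6−9.01)²/9.01 + (19−9.41)²/9.41 + (4−10.58)²/10.58 + (17−13.99)²/13.99 + (5−14.59)²/14.59 + (23−16.42)²/16.42 = 24.4830
df = 2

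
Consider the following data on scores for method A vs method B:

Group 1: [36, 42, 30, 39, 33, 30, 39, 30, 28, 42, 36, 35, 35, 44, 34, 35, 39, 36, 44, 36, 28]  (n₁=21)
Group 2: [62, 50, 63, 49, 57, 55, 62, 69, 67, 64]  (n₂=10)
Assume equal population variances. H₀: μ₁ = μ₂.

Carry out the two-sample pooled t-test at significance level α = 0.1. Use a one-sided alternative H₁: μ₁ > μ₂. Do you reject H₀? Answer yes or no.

x̄₁=35.762, s₁=4.888, n₁=21
x̄₂=59.800, s₂=6.812, n₂=10
s_p² = [20·4.888² + 9·6.812²]/29 = 30.8762
SE = √(s_p²·(1/21+1/10)) = 2.1349
t = (35.762−59.800)/2.1349 = -11.2594
df = 29
p-value (one-sided, H₁ greater) = 1.00000
At α=0.1: p ≥ α → fail to reject H₀

reject H₀: no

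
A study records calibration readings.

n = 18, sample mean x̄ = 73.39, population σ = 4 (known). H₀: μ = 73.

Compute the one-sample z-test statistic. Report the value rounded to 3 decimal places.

test statistic = 0.414

SE = σ/√n = 4/√18 = 0.9428
z = (x̄−μ₀)/SE = (73.39−73)/0.9428 = 0.4137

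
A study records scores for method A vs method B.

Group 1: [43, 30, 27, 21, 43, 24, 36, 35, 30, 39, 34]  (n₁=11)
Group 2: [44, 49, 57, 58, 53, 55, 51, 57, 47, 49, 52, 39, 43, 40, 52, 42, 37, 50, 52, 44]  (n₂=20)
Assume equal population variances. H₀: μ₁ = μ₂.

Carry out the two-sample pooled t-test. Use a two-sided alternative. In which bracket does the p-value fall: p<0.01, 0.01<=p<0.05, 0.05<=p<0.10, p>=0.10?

p-value bracket: p<0.01

x̄₁=32.909, s₁=7.273, n₁=11
x̄₂=48.550, s₂=6.295, n₂=20
s_p² = [10·7.273² + 19·6.295²]/29 = 44.2020
SE = √(s_p²·(1/11+1/20)) = 2.4957
t = (32.909−48.550)/2.4957 = -6.2672
df = 29
p-value (two-sided) = 0.00000
→ bracket: p<0.01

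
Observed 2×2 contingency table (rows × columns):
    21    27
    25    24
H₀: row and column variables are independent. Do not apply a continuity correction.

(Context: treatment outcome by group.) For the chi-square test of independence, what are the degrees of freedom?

df = (r−1)(c−1) = (2−1)·(2−1) = 1

degrees of freedom = 1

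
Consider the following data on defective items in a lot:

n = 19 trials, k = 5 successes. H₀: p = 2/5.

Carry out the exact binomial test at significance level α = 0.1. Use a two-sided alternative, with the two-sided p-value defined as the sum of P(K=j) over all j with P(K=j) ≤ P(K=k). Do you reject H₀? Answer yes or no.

reject H₀: no

Exact binomial: n=19, k=5, p₀=2/5=0.4000
P(X=j) = C(n,j)·p₀^j·(1−p₀)^(n−j); p = Σ P(X=j) over j with P(X=j) ≤ P(X=5)
p-value (two-sided) = 0.25140
At α=0.1: p ≥ α → fail to reject H₀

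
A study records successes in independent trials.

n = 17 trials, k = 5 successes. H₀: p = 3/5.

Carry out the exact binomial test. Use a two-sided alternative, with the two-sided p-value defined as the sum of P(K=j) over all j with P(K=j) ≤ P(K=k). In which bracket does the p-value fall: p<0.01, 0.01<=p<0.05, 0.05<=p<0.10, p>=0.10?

p-value bracket: 0.01<=p<0.05

Exact binomial: n=17, k=5, p₀=3/5=0.6000
P(X=j) = C(n,j)·p₀^j·(1−p₀)^(n−j); p = Σ P(X=j) over j with P(X=j) ≤ P(X=5)
p-value (two-sided) = 0.01268
→ bracket: 0.01<=p<0.05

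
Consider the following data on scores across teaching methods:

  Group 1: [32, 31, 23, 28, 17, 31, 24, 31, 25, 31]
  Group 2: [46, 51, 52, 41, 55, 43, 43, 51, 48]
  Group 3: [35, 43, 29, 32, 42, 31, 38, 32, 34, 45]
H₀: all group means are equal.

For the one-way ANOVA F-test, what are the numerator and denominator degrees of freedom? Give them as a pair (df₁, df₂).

degrees of freedom = [2, 26]

k = 3 groups, N = 29 total
df = (k−1, N−k) = (3−1, 29−3) = (2, 26)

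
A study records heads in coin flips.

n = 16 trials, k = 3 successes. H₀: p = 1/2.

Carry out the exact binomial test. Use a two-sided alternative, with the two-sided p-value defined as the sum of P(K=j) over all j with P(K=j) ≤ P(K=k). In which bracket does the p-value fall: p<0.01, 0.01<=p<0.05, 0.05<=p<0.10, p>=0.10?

p-value bracket: 0.01<=p<0.05

Exact binomial: n=16, k=3, p₀=1/2=0.5000
P(X=j) = C(n,j)·p₀^j·(1−p₀)^(n−j); p = Σ P(X=j) over j with P(X=j) ≤ P(X=3)
p-value (two-sided) = 0.02127
→ bracket: 0.01<=p<0.05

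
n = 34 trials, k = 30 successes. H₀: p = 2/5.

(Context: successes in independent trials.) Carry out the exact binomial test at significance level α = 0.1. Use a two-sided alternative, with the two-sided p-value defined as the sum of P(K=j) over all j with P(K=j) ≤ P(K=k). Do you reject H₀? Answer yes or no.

reject H₀: yes

Exact binomial: n=34, k=30, p₀=2/5=0.4000
P(X=j) = C(n,j)·p₀^j·(1−p₀)^(n−j); p = Σ P(X=j) over j with P(X=j) ≤ P(X=30)
p-value (two-sided) = 0.00000
At α=0.1: p < α → reject H₀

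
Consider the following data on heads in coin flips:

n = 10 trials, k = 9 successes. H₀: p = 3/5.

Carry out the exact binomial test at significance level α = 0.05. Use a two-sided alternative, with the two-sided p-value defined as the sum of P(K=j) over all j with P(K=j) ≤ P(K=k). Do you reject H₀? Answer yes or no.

Exact binomial: n=10, k=9, p₀=3/5=0.6000
P(X=j) = C(n,j)·p₀^j·(1−p₀)^(n−j); p = Σ P(X=j) over j with P(X=j) ≤ P(X=9)
p-value (two-sided) = 0.05865
At α=0.05: p ≥ α → fail to reject H₀

reject H₀: no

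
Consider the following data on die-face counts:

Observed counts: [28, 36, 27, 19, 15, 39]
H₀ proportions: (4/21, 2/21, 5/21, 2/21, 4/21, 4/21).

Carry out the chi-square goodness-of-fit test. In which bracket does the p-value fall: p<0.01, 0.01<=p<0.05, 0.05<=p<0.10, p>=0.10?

p-value bracket: p<0.01

n = 164; E_i = n·p_i = [31.24, 15.62, 39.05, 15.62, 31.24, 31.24]
χ² = (28−31.24)²/31.24 + (36−15.62)²/15.62 + (27−39.05)²/39.05 + (19−15.62)²/15.62 + (15−31.24)²/31.24 + (39−31.24)²/31.24 = 41.7488
df = 5
p-value (upper-tail) = 0.00000
→ bracket: p<0.01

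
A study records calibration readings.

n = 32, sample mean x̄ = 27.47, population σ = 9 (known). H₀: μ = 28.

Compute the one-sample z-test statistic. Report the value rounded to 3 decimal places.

SE = σ/√n = 9/√32 = 1.5910
z = (x̄−μ₀)/SE = (27.47−28)/1.5910 = -0.3331

test statistic = -0.333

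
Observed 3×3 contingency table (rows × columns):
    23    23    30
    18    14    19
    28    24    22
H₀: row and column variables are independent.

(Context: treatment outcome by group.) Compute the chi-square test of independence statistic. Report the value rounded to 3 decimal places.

test statistic = 1.972

Row totals [76, 51, 74], col totals [69, 61, 71], n=201
χ² = (23−26.09)²/26.09 + (23−23.06)²/23.06 + (30−26.85)²/26.85 + (18−17.51)²/17.51 + (14−15.48)²/15.48 + (19−18.01)²/18.01 + (28−25.40)²/25.40 + (24−22.46)²/22.46 + (22−26.14)²/26.14 = 1.9723
df = 4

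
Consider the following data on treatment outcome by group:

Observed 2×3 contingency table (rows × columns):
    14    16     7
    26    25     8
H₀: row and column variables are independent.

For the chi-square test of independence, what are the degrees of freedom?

degrees of freedom = 2

df = (r−1)(c−1) = (2−1)·(3−1) = 2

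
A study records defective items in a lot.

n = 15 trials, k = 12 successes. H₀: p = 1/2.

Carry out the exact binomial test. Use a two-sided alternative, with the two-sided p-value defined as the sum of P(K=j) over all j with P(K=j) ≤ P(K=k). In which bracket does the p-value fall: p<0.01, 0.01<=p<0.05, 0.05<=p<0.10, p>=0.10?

Exact binomial: n=15, k=12, p₀=1/2=0.5000
P(X=j) = C(n,j)·p₀^j·(1−p₀)^(n−j); p = Σ P(X=j) over j with P(X=j) ≤ P(X=12)
p-value (two-sided) = 0.03516
→ bracket: 0.01<=p<0.05

p-value bracket: 0.01<=p<0.05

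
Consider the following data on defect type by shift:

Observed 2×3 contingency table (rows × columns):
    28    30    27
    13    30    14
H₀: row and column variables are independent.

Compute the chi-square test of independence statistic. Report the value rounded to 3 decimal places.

test statistic = 4.254

Row totals [85, 57], col totals [41, 60, 41], n=142
χ² = (28−24.54)²/24.54 + (30−35.92)²/35.92 + (27−24.54)²/24.54 + (13−16.46)²/16.46 + (30−24.08)²/24.08 + (14−16.46)²/16.46 = 4.2540
df = 2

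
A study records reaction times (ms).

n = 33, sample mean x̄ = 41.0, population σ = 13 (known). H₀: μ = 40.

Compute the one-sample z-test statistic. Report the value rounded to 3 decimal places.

SE = σ/√n = 13/√33 = 2.2630
z = (x̄−μ₀)/SE = (41.0−40)/2.2630 = 0.4419

test statistic = 0.442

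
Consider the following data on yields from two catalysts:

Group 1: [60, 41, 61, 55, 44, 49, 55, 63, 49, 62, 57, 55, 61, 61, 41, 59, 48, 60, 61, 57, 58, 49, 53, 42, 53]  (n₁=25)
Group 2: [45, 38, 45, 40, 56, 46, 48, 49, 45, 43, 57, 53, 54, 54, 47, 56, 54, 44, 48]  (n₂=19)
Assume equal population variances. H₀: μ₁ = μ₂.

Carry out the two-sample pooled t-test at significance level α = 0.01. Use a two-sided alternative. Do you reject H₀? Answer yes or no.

reject H₀: yes

x̄₁=54.160, s₁=6.980, n₁=25
x̄₂=48.526, s₂=5.651, n₂=19
s_p² = [24·6.980² + 18·5.651²]/42 = 41.5261
SE = √(s_p²·(1/25+1/19)) = 1.9613
t = (54.160−48.526)/1.9613 = 2.8724
df = 42
p-value (two-sided) = 0.00636
At α=0.01: p < α → reject H₀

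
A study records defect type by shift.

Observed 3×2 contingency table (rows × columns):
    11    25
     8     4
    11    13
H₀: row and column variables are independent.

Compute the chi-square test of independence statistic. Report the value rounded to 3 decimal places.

test statistic = 5.086

Row totals [36, 12, 24], col totals [30, 42], n=72
χ² = (11−15.00)²/15.00 + (25−21.00)²/21.00 + (8−5.00)²/5.00 + (4−7.00)²/7.00 + (11−10.00)²/10.00 + (13−14.00)²/14.00 = 5.0857
df = 2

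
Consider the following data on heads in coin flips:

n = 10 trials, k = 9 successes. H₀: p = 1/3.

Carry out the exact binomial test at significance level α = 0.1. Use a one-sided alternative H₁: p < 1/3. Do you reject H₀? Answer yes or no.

reject H₀: no

Exact binomial: n=10, k=9, p₀=1/3=0.3333
P(X≤9) from Σ C(n,i)·p₀^i·(1−p₀)^(n−i)
p-value (one-sided, H₁ less) = 0.99998
At α=0.1: p ≥ α → fail to reject H₀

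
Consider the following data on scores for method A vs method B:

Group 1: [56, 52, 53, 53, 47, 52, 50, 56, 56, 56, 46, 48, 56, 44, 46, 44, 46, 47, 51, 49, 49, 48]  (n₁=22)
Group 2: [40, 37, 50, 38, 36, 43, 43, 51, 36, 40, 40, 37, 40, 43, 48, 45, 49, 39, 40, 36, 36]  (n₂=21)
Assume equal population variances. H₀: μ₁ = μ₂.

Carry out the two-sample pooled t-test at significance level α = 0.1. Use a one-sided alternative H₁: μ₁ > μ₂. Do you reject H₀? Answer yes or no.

x̄₁=50.227, s₁=4.105, n₁=22
x̄₂=41.286, s₂=4.849, n₂=21
s_p² = [21·4.105² + 20·4.849²]/41 = 20.1012
SE = √(s_p²·(1/22+1/21)) = 1.3678
t = (50.227−41.286)/1.3678 = 6.5372
df = 41
p-value (one-sided, H₁ greater) = 0.00000
At α=0.1: p < α → reject H₀

reject H₀: yes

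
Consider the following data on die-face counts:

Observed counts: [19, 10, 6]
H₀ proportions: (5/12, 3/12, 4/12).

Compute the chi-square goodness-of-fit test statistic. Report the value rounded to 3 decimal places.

n = 35; E_i = n·p_i = [14.58, 8.75, 11.67]
χ² = (19−14.58)²/14.58 + (10−8.75)²/8.75 + (6−11.67)²/11.67 = 4.2686
df = 2

test statistic = 4.269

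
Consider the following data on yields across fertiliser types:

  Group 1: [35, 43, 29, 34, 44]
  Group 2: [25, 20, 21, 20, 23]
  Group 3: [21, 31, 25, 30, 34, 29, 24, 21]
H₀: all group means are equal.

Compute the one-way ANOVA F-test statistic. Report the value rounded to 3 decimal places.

Group means [37.00, 21.80, 26.88], grand mean 28.278
SSB = Σnᵢ(x̄ᵢ−x̄)² = 605.936; SSW = ΣΣ(x−x̄ᵢ)² = 343.675
MSB = 605.936/2 = 302.9681; MSW = 343.675/15 = 22.9117
F = MSB/MSW = 13.2233
df = (2, 15)

test statistic = 13.223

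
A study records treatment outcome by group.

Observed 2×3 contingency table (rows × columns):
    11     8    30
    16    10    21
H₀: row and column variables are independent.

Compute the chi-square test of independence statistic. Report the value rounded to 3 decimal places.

test statistic = 2.696

Row totals [49, 47], col totals [27, 18, 51], n=96
χ² = (11−13.78)²/13.78 + (8−9.19)²/9.19 + (30−26.03)²/26.03 + (16−13.22)²/13.22 + (10−8.81)²/8.81 + (21−24.97)²/24.97 = 2.6959
df = 2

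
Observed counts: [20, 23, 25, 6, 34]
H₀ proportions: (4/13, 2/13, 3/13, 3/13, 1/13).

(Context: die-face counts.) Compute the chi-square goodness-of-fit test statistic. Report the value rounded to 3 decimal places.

test statistic = 101.545

n = 108; E_i = n·p_i = [33.23, 16.62, 24.92, 24.92, 8.31]
χ² = (20−33.23)²/33.23 + (23−16.62)²/16.62 + (25−24.92)²/24.92 + (6−24.92)²/24.92 + (34−8.31)²/8.31 = 101.5448
df = 4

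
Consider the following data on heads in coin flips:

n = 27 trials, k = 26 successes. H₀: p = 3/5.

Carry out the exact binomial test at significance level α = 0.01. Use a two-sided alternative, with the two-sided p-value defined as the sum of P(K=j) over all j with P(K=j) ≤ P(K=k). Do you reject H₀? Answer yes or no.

reject H₀: yes

Exact binomial: n=27, k=26, p₀=3/5=0.6000
P(X=j) = C(n,j)·p₀^j·(1−p₀)^(n−j); p = Σ P(X=j) over j with P(X=j) ≤ P(X=26)
p-value (two-sided) = 0.00003
At α=0.01: p < α → reject H₀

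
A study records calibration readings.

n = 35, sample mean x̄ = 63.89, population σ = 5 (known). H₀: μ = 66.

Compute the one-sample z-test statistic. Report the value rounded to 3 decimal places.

SE = σ/√n = 5/√35 = 0.8452
z = (x̄−μ₀)/SE = (63.89−66)/0.8452 = -2.4966

test statistic = -2.497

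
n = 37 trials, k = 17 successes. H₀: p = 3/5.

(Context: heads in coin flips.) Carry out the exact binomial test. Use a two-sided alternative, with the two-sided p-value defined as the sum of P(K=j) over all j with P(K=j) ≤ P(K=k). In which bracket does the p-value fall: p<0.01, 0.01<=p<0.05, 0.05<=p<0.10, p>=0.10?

Exact binomial: n=37, k=17, p₀=3/5=0.6000
P(X=j) = C(n,j)·p₀^j·(1−p₀)^(n−j); p = Σ P(X=j) over j with P(X=j) ≤ P(X=17)
p-value (two-sided) = 0.09344
→ bracket: 0.05<=p<0.10

p-value bracket: 0.05<=p<0.10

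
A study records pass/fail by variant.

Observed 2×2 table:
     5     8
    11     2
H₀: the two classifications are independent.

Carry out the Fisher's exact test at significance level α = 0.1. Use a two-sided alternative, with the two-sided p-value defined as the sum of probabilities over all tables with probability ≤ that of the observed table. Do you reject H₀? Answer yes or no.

reject H₀: yes

Margins: r₁=13, r₂=13, c₁=16, c₂=10, n=26
p_obs = C(13,5)·C(13,11)/C(26,16); sum pmf over tables with pmf ≤ p_obs
p-value (two-sided) = 0.04141
At α=0.1: p < α → reject H₀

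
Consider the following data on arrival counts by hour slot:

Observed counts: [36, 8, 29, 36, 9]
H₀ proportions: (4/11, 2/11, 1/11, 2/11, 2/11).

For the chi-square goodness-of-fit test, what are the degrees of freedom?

df = k − 1 = 5 − 1 = 4

degrees of freedom = 4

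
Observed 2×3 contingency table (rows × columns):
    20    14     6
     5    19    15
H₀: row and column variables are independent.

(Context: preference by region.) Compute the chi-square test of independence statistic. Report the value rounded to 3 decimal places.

test statistic = 13.604

Row totals [40, 39], col totals [25, 33, 21], n=79
χ² = (20−12.66)²/12.66 + (14−16.71)²/16.71 + (6−10.63)²/10.63 + (5−12.34)²/12.34 + (19−16.29)²/16.29 + (15−10.37)²/10.37 = 13.6042
df = 2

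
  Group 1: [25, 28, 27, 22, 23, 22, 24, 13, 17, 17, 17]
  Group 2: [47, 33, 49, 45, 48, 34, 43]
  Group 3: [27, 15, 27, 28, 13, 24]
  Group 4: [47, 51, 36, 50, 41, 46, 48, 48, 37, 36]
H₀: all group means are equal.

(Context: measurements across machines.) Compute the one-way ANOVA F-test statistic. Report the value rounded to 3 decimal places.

Group means [21.36, 42.71, 22.33, 44.00], grand mean 32.588
SSB = Σnᵢ(x̄ᵢ−x̄)² = 4036.928; SSW = ΣΣ(x−x̄ᵢ)² = 1023.307
MSB = 4036.928/3 = 1345.6426; MSW = 1023.307/30 = 34.1102
F = MSB/MSW = 39.4498
df = (3, 30)

test statistic = 39.450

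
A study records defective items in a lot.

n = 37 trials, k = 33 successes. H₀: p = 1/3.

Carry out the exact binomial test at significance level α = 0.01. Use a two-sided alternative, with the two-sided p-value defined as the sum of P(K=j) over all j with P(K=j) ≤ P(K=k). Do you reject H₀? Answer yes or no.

Exact binomial: n=37, k=33, p₀=1/3=0.3333
P(X=j) = C(n,j)·p₀^j·(1−p₀)^(n−j); p = Σ P(X=j) over j with P(X=j) ≤ P(X=33)
p-value (two-sided) = 0.00000
At α=0.01: p < α → reject H₀

reject H₀: yes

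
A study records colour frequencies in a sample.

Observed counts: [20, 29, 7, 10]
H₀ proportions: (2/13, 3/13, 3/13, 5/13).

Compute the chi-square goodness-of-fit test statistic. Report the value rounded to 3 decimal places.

n = 66; E_i = n·p_i = [10.15, 15.23, 15.23, 25.38]
χ² = (20−10.15)²/10.15 + (29−15.23)²/15.23 + (7−15.23)²/15.23 + (10−25.38)²/25.38 = 35.7677
df = 3

test statistic = 35.768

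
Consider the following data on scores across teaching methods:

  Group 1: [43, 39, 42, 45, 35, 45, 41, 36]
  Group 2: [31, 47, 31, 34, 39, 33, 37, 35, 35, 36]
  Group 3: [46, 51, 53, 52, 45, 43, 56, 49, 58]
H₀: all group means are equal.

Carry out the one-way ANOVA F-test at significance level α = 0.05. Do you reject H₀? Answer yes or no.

Group means [40.75, 35.80, 50.33], grand mean 42.111
SSB = Σnᵢ(x̄ᵢ−x̄)² = 1021.567; SSW = ΣΣ(x−x̄ᵢ)² = 501.100
MSB = 1021.567/2 = 510.7833; MSW = 501.100/24 = 20.8792
F = MSB/MSW = 24.4638
df = (2, 24)
p-value (upper-tail) = 0.00000
At α=0.05: p < α → reject H₀

reject H₀: yes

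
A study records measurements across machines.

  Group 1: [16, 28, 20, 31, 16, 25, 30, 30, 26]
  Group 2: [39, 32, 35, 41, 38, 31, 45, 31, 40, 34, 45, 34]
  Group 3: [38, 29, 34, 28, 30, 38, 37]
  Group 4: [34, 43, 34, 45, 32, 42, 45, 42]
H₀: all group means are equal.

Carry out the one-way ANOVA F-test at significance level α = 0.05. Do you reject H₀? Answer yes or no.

reject H₀: yes

Group means [24.67, 37.08, 33.43, 39.62], grand mean 33.833
SSB = Σnᵢ(x̄ᵢ−x̄)² = 1152.494; SSW = ΣΣ(x−x̄ᵢ)² = 876.506
MSB = 1152.494/3 = 384.1647; MSW = 876.506/32 = 27.3908
F = MSB/MSW = 14.0253
df = (3, 32)
p-value (upper-tail) = 0.00001
At α=0.05: p < α → reject H₀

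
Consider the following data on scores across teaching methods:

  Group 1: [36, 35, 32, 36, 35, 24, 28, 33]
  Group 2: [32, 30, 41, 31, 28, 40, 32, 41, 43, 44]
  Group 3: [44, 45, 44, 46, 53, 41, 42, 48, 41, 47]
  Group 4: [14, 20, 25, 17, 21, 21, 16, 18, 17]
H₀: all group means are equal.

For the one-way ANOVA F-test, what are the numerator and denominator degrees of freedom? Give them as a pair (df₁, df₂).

k = 4 groups, N = 37 total
df = (k−1, N−k) = (4−1, 37−4) = (3, 33)

degrees of freedom = [3, 33]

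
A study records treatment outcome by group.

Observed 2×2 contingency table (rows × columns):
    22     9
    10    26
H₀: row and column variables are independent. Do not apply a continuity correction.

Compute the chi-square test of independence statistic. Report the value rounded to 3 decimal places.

test statistic = 12.453

Row totals [31, 36], col totals [32, 35], n=67
χ² = (22−14.81)²/14.81 + (9−16.19)²/16.19 + (10−17.19)²/17.19 + (26−18.81)²/18.81 = 12.4534
df = 1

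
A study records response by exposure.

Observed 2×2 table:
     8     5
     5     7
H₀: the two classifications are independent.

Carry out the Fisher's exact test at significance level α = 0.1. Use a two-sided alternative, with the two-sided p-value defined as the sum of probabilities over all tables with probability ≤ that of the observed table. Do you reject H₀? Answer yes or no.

reject H₀: no

Margins: r₁=13, r₂=12, c₁=13, c₂=12, n=25
p_obs = C(13,8)·C(12,5)/C(25,13); sum pmf over tables with pmf ≤ p_obs
p-value (two-sided) = 0.43375
At α=0.1: p ≥ α → fail to reject H₀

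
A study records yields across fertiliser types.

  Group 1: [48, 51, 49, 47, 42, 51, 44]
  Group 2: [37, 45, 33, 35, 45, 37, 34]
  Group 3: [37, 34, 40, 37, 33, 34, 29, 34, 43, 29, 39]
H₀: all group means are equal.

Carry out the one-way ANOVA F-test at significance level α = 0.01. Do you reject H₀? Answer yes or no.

reject H₀: yes

Group means [47.43, 38.00, 35.36], grand mean 39.480
SSB = Σnᵢ(x̄ᵢ−x̄)² = 643.980; SSW = ΣΣ(x−x̄ᵢ)² = 410.260
MSB = 643.980/2 = 321.9901; MSW = 410.260/22 = 18.6482
F = MSB/MSW = 17.2666
df = (2, 22)
p-value (upper-tail) = 0.00003
At α=0.01: p < α → reject H₀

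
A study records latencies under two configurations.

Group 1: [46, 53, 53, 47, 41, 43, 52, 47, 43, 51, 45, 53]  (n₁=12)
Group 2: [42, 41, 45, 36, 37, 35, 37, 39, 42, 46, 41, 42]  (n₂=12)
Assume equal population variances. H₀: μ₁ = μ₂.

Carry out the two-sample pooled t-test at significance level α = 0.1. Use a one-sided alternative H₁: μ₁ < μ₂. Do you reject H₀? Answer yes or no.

x̄₁=47.833, s₁=4.407, n₁=12
x̄₂=40.250, s₂=3.494, n₂=12
s_p² = [11·4.407² + 11·3.494²]/22 = 15.8144
SE = √(s_p²·(1/12+1/12)) = 1.6235
t = (47.833−40.250)/1.6235 = 4.6710
df = 22
p-value (one-sided, H₁ less) = 0.99994
At α=0.1: p ≥ α → fail to reject H₀

reject H₀: no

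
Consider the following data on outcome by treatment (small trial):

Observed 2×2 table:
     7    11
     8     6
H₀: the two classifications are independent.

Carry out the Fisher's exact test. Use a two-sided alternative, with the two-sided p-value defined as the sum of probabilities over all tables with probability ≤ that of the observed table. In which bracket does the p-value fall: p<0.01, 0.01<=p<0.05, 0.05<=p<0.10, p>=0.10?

Margins: r₁=18, r₂=14, c₁=15, c₂=17, n=32
p_obs = C(18,7)·C(14,8)/C(32,15); sum pmf over tables with pmf ≤ p_obs
p-value (two-sided) = 0.47645
→ bracket: p>=0.10

p-value bracket: p>=0.10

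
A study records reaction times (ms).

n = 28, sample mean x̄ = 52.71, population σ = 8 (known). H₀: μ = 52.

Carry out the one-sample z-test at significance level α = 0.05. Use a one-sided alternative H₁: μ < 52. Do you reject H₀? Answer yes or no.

reject H₀: no

SE = σ/√n = 8/√28 = 1.5119
z = (x̄−μ₀)/SE = (52.71−52)/1.5119 = 0.4696
p-value (one-sided, H₁ less) = 0.68069
At α=0.05: p ≥ α → fail to reject H₀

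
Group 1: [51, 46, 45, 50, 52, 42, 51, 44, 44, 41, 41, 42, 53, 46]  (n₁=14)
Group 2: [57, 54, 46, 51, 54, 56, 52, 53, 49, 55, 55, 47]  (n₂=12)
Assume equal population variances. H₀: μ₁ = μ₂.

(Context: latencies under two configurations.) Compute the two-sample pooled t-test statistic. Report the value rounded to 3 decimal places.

test statistic = -3.928

x̄₁=46.286, s₁=4.304, n₁=14
x̄₂=52.417, s₂=3.528, n₂=12
s_p² = [13·4.304² + 11·3.528²]/24 = 15.7406
SE = √(s_p²·(1/14+1/12)) = 1.5608
t = (46.286−52.417)/1.5608 = -3.9281
df = 24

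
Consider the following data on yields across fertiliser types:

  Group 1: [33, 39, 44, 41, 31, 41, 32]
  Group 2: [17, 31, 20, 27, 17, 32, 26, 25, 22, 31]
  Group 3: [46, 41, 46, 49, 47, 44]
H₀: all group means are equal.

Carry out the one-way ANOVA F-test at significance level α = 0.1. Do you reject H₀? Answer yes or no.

reject H₀: yes

Group means [37.29, 24.80, 45.50], grand mean 34.000
SSB = Σnᵢ(x̄ᵢ−x̄)² = 1715.471; SSW = ΣΣ(x−x̄ᵢ)² = 486.529
MSB = 1715.471/2 = 857.7357; MSW = 486.529/20 = 24.3264
F = MSB/MSW = 35.2594
df = (2, 20)
p-value (upper-tail) = 0.00000
At α=0.1: p < α → reject H₀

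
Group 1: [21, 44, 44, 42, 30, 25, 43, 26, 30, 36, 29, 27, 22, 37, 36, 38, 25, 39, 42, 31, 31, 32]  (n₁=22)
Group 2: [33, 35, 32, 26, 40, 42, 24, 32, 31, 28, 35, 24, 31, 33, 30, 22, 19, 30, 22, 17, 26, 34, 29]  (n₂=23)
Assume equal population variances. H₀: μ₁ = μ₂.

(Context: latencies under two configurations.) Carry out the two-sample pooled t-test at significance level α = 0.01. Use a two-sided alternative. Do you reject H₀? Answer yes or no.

reject H₀: no

x̄₁=33.182, s₁=7.301, n₁=22
x̄₂=29.348, s₂=6.235, n₂=23
s_p² = [21·7.301² + 22·6.235²]/43 = 45.9184
SE = √(s_p²·(1/22+1/23)) = 2.0208
t = (33.182−29.348)/2.0208 = 1.8973
df = 43
p-value (two-sided) = 0.06452
At α=0.01: p ≥ α → fail to reject H₀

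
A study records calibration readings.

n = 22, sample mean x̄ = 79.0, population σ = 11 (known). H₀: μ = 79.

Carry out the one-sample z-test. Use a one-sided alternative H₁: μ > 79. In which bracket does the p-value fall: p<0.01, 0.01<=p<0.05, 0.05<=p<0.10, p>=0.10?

SE = σ/√n = 11/√22 = 2.3452
z = (x̄−μ₀)/SE = (79.0−79)/2.3452 = 0.0000
p-value (one-sided, H₁ greater) = 0.50000
→ bracket: p>=0.10

p-value bracket: p>=0.10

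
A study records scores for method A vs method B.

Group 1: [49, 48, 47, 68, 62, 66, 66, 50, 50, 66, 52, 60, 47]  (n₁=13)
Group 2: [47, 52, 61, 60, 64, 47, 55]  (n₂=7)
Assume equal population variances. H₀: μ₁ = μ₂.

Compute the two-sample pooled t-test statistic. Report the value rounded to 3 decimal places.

x̄₁=56.231, s₁=8.457, n₁=13
x̄₂=55.143, s₂=6.817, n₂=7
s_p² = [12·8.457² + 6·6.817²]/18 = 63.1758
SE = √(s_p²·(1/13+1/7)) = 3.7262
t = (56.231−55.143)/3.7262 = 0.2920
df = 18

test statistic = 0.292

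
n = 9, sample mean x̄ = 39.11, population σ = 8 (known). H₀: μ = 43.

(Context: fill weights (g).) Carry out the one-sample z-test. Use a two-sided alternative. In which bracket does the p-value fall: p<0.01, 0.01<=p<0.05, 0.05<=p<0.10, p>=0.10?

SE = σ/√n = 8/√9 = 2.6667
z = (x̄−μ₀)/SE = (39.11−43)/2.6667 = -1.4588
p-value (two-sided) = 0.14463
→ bracket: p>=0.10

p-value bracket: p>=0.10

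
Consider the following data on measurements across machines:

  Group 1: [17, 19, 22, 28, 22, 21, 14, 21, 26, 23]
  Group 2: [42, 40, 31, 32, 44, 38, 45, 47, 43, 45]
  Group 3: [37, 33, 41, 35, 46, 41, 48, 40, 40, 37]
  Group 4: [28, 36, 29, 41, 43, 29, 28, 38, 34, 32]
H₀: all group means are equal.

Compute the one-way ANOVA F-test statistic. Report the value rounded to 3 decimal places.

test statistic = 32.357

Group means [21.30, 40.70, 39.80, 33.80], grand mean 33.900
SSB = Σnᵢ(x̄ᵢ−x̄)² = 2398.200; SSW = ΣΣ(x−x̄ᵢ)² = 889.400
MSB = 2398.200/3 = 799.4000; MSW = 889.400/36 = 24.7056
F = MSB/MSW = 32.3571
df = (3, 36)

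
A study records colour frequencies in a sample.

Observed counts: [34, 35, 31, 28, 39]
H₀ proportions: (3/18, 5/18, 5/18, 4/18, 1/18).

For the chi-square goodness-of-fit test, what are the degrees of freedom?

df = k − 1 = 5 − 1 = 4

degrees of freedom = 4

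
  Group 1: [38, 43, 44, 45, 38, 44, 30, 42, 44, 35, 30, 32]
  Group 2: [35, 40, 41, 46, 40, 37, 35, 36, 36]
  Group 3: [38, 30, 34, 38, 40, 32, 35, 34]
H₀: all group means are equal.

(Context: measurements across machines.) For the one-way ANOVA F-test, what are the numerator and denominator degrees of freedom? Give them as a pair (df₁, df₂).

degrees of freedom = [2, 26]

k = 3 groups, N = 29 total
df = (k−1, N−k) = (3−1, 29−3) = (2, 26)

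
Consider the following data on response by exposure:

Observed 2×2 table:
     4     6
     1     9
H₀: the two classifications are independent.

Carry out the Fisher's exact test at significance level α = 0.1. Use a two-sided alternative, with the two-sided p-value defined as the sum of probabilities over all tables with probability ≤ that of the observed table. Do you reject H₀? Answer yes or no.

Margins: r₁=10, r₂=10, c₁=5, c₂=15, n=20
p_obs = C(10,4)·C(10,1)/C(20,5); sum pmf over tables with pmf ≤ p_obs
p-value (two-sided) = 0.30341
At α=0.1: p ≥ α → fail to reject H₀

reject H₀: no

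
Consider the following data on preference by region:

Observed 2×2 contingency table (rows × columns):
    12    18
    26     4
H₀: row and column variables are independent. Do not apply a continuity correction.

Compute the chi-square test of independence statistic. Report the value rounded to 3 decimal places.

Row totals [30, 30], col totals [38, 22], n=60
χ² = (12−19.00)²/19.00 + (18−11.00)²/11.00 + (26−19.00)²/19.00 + (4−11.00)²/11.00 = 14.0670
df = 1

test statistic = 14.067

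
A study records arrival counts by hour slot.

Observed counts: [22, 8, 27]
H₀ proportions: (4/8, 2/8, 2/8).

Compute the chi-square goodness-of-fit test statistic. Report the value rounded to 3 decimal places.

test statistic = 15.632

n = 57; E_i = n·p_i = [28.50, 14.25, 14.25]
χ² = (22−28.50)²/28.50 + (8−14.25)²/14.25 + (27−14.25)²/14.25 = 15.6316
df = 2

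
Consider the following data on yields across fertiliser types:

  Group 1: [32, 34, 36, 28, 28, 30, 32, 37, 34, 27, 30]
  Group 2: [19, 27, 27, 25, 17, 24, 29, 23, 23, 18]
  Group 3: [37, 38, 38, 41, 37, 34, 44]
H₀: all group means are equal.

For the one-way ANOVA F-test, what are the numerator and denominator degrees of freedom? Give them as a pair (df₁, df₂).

degrees of freedom = [2, 25]

k = 3 groups, N = 28 total
df = (k−1, N−k) = (3−1, 28−3) = (2, 25)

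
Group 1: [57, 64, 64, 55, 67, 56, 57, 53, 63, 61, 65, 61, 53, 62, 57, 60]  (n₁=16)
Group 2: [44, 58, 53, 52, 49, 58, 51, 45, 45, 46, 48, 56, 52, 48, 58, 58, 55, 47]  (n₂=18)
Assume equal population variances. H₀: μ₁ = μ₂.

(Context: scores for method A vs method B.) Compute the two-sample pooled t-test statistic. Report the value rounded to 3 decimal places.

x̄₁=59.688, s₁=4.362, n₁=16
x̄₂=51.278, s₂=5.004, n₂=18
s_p² = [15·4.362² + 17·5.004²]/32 = 22.2203
SE = √(s_p²·(1/16+1/18)) = 1.6196
t = (59.688−51.278)/1.6196 = 5.1923
df = 32

test statistic = 5.192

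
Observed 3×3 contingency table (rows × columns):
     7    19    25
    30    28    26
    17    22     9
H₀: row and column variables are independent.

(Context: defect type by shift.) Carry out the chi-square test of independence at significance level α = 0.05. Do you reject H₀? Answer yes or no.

reject H₀: yes

Row totals [51, 84, 48], col totals [54, 69, 60], n=183
χ² = (7−15.05)²/15.05 + (19−19.23)²/19.23 + (25−16.72)²/16.72 + (30−24.79)²/24.79 + (28−31.67)²/31.67 + (26−27.54)²/27.54 + (17−14.16)²/14.16 + (22−18.10)²/18.10 + (9−15.74)²/15.74 = 14.3086
df = 4
p-value (upper-tail) = 0.00637
At α=0.05: p < α → reject H₀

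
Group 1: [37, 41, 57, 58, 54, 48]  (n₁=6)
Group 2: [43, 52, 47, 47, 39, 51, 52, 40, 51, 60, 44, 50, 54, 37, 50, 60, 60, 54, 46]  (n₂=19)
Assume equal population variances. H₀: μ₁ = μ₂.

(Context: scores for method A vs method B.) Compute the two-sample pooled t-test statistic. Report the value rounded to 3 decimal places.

x̄₁=49.167, s₁=8.704, n₁=6
x̄₂=49.316, s₂=6.840, n₂=19
s_p² = [5·8.704² + 18·6.840²]/23 = 53.0843
SE = √(s_p²·(1/6+1/19)) = 3.4119
t = (49.167−49.316)/3.4119 = -0.0437
df = 23

test statistic = -0.044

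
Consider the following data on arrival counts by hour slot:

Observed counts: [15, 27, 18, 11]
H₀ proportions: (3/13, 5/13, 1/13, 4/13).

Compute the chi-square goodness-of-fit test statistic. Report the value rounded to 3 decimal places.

n = 71; E_i = n·p_i = [16.38, 27.31, 5.46, 21.85]
χ² = (15−16.38)²/16.38 + (27−27.31)²/27.31 + (18−5.46)²/5.46 + (11−21.85)²/21.85 = 34.2908
df = 3

test statistic = 34.291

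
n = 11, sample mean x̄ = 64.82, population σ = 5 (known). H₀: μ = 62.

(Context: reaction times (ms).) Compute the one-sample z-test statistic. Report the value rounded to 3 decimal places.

test statistic = 1.871

SE = σ/√n = 5/√11 = 1.5076
z = (x̄−μ₀)/SE = (64.82−62)/1.5076 = 1.8706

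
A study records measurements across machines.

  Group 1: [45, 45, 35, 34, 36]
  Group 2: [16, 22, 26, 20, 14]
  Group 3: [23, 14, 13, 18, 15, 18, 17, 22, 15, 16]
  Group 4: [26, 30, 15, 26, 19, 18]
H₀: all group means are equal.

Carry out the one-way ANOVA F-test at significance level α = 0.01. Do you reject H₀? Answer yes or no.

reject H₀: yes

Group means [39.00, 19.60, 17.10, 22.33], grand mean 23.000
SSB = Σnᵢ(x̄ᵢ−x̄)² = 1688.567; SSW = ΣΣ(x−x̄ᵢ)² = 479.433
MSB = 1688.567/3 = 562.8556; MSW = 479.433/22 = 21.7924
F = MSB/MSW = 25.8280
df = (3, 22)
p-value (upper-tail) = 0.00000
At α=0.01: p < α → reject H₀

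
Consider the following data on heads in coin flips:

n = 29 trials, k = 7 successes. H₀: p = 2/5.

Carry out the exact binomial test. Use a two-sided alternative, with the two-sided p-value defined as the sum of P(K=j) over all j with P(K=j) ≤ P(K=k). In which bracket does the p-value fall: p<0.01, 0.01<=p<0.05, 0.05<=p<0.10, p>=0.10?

p-value bracket: 0.05<=p<0.10

Exact binomial: n=29, k=7, p₀=2/5=0.4000
P(X=j) = C(n,j)·p₀^j·(1−p₀)^(n−j); p = Σ P(X=j) over j with P(X=j) ≤ P(X=7)
p-value (two-sided) = 0.08987
→ bracket: 0.05<=p<0.10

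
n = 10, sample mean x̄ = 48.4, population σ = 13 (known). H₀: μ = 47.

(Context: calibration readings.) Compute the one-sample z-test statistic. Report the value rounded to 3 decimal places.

SE = σ/√n = 13/√10 = 4.1110
z = (x̄−μ₀)/SE = (48.4−47)/4.1110 = 0.3406

test statistic = 0.341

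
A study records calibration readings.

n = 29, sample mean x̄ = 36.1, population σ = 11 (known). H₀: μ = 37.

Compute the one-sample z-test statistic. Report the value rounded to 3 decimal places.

SE = σ/√n = 11/√29 = 2.0426
z = (x̄−μ₀)/SE = (36.1−37)/2.0426 = -0.4406

test statistic = -0.441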